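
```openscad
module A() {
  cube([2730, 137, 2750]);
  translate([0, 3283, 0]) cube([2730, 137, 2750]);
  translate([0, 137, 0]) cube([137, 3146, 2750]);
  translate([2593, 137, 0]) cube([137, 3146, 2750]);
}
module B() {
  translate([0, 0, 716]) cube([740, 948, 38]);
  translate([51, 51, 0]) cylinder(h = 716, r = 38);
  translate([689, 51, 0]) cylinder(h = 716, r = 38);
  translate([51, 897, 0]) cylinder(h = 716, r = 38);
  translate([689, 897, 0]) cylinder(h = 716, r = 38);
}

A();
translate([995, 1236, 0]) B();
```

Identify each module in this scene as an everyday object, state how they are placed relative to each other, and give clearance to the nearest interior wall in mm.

Clearances: x = 858, y = 1099; minimum 858 mm.

A is a house frame. B is a table. The table sits inside the house frame, centred. The clearance to the nearest interior wall is 858 mm.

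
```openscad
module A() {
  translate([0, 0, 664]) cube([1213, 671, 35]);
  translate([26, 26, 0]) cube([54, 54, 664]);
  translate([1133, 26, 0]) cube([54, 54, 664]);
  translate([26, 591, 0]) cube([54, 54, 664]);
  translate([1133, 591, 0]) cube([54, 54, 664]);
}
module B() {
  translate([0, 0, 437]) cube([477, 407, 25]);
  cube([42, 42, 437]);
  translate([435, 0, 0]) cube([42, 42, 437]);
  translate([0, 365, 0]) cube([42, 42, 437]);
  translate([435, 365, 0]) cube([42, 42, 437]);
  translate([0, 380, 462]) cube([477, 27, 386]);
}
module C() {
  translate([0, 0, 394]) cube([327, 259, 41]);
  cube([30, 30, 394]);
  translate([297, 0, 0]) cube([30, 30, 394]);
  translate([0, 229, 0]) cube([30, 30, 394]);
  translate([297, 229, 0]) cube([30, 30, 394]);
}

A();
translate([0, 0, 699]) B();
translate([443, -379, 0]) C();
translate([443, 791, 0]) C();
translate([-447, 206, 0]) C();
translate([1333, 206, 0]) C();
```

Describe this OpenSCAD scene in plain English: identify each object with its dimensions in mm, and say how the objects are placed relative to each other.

A is a table with a 1213×671 mm rectangular top, 35 mm thick, top surface at z = 699 mm, supported by four 54×54 mm square legs, each inset 26 mm from the nearest pair of top edges, running from the floor.

B is a chair. The seat is a 477×407×25 mm slab with its top at z = 462 mm, on four 42×42 mm corner legs (flush with the seat edges, standing on z = 0). A flat backrest 27 mm thick, 386 mm tall, spans the full seat width and rises from the seat top along its +y edge, rear face flush with the rear of the seat.

C is a four-legged stool. The seat is a 327×259×41 mm slab whose top surface is at z = 435 mm; four square legs, each 30×30 mm in cross-section, run from the floor (z = 0) to the underside of the seat, each flush with a corner of the seat.

The chair is on top of the table. Four stools sit around the table at the −y, +y, −x, +x sides.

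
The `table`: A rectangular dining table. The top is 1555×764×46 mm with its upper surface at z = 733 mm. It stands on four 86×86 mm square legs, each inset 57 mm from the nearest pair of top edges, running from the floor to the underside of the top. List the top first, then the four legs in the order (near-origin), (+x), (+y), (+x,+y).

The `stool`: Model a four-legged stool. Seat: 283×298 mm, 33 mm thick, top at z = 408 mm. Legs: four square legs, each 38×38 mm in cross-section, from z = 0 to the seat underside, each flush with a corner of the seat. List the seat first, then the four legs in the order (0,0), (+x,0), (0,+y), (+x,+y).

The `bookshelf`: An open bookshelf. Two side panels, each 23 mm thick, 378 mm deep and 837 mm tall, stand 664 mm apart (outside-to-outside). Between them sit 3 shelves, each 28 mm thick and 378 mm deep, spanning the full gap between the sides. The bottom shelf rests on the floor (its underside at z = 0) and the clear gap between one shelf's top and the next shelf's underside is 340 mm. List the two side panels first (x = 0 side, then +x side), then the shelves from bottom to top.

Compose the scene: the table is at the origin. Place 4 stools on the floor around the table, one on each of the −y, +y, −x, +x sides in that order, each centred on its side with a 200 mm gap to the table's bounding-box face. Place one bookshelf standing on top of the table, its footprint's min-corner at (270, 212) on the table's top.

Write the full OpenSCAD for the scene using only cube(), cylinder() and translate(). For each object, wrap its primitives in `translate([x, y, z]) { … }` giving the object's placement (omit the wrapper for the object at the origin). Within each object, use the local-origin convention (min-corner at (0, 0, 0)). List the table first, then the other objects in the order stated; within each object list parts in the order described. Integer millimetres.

translate([0, 0, 687]) cube([1555, 764, 46]);
translate([57, 57, 0]) cube([86, 86, 687]);
translate([1412, 57, 0]) cube([86, 86, 687]);
translate([57, 621, 0]) cube([86, 86, 687]);
translate([1412, 621, 0]) cube([86, 86, 687]);
translate([636, -498, 0]) {
  translate([0, 0, 375]) cube([283, 298, 33]);
  cube([38, 38, 375]);
  translate([245, 0, 0]) cube([38, 38, 375]);
  translate([0, 260, 0]) cube([38, 38, 375]);
  translate([245, 260, 0]) cube([38, 38, 375]);
}
translate([636, 964, 0]) {
  translate([0, 0, 375]) cube([283, 298, 33]);
  cube([38, 38, 375]);
  translate([245, 0, 0]) cube([38, 38, 375]);
  translate([0, 260, 0]) cube([38, 38, 375]);
  translate([245, 260, 0]) cube([38, 38, 375]);
}
translate([-483, 233, 0]) {
  translate([0, 0, 375]) cube([283, 298, 33]);
  cube([38, 38, 375]);
  translate([245, 0, 0]) cube([38, 38, 375]);
  translate([0, 260, 0]) cube([38, 38, 375]);
  translate([245, 260, 0]) cube([38, 38, 375]);
}
translate([1755, 233, 0]) {
  translate([0, 0, 375]) cube([283, 298, 33]);
  cube([38, 38, 375]);
  translate([245, 0, 0]) cube([38, 38, 375]);
  translate([0, 260, 0]) cube([38, 38, 375]);
  translate([245, 260, 0]) cube([38, 38, 375]);
}
translate([270, 212, 733]) {
  cube([23, 378, 837]);
  translate([641, 0, 0]) cube([23, 378, 837]);
  translate([23, 0, 0]) cube([618, 378, 28]);
  translate([23, 0, 368]) cube([618, 378, 28]);
  translate([23, 0, 736]) cube([618, 378, 28]);
}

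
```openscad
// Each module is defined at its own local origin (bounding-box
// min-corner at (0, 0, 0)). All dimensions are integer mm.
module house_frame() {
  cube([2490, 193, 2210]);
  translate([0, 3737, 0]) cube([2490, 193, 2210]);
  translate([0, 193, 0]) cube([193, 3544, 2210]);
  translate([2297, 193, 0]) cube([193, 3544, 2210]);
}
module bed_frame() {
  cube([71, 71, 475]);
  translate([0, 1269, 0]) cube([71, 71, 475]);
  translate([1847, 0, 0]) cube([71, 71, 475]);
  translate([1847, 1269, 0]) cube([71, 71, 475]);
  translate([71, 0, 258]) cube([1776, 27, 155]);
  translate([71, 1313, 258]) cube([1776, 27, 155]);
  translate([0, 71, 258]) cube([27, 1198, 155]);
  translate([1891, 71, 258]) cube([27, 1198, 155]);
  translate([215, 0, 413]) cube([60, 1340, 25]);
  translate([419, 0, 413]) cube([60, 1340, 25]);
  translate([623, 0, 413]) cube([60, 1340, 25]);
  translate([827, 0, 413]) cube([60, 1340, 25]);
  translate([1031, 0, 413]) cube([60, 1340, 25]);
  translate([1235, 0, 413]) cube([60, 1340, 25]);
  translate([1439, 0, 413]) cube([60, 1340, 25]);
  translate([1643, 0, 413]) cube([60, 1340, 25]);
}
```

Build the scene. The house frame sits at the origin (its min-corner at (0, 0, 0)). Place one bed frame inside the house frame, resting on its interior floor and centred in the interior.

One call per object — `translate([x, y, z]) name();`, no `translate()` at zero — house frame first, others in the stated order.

house_frame();
translate([286, 1295, 0]) bed_frame();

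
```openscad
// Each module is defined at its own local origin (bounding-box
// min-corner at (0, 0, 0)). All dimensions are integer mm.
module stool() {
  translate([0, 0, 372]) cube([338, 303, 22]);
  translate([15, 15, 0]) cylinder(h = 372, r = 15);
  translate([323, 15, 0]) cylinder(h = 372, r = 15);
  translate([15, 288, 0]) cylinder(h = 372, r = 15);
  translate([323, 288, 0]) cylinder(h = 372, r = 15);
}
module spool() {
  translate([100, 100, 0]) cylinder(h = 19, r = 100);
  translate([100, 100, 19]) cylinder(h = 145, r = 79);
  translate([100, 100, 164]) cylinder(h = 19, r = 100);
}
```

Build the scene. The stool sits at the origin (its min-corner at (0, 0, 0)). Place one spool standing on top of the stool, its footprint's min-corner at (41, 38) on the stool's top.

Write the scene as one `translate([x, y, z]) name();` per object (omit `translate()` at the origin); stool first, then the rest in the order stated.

stool();
translate([41, 38, 394]) spool();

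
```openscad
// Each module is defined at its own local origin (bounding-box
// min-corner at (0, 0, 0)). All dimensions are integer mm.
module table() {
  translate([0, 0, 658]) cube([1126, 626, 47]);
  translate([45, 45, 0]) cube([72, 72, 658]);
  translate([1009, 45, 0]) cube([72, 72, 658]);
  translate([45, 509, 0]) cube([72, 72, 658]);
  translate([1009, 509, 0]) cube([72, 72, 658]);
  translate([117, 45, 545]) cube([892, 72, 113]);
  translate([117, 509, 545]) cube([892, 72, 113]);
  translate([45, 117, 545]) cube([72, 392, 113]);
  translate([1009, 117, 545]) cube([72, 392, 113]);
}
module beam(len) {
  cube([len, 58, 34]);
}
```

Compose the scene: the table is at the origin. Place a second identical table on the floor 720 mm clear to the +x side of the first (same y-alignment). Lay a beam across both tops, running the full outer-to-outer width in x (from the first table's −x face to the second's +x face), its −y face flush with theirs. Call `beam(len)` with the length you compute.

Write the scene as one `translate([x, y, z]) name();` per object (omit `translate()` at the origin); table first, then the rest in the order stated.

table();
translate([1846, 0, 0]) table();
translate([0, 0, 705]) beam(2972);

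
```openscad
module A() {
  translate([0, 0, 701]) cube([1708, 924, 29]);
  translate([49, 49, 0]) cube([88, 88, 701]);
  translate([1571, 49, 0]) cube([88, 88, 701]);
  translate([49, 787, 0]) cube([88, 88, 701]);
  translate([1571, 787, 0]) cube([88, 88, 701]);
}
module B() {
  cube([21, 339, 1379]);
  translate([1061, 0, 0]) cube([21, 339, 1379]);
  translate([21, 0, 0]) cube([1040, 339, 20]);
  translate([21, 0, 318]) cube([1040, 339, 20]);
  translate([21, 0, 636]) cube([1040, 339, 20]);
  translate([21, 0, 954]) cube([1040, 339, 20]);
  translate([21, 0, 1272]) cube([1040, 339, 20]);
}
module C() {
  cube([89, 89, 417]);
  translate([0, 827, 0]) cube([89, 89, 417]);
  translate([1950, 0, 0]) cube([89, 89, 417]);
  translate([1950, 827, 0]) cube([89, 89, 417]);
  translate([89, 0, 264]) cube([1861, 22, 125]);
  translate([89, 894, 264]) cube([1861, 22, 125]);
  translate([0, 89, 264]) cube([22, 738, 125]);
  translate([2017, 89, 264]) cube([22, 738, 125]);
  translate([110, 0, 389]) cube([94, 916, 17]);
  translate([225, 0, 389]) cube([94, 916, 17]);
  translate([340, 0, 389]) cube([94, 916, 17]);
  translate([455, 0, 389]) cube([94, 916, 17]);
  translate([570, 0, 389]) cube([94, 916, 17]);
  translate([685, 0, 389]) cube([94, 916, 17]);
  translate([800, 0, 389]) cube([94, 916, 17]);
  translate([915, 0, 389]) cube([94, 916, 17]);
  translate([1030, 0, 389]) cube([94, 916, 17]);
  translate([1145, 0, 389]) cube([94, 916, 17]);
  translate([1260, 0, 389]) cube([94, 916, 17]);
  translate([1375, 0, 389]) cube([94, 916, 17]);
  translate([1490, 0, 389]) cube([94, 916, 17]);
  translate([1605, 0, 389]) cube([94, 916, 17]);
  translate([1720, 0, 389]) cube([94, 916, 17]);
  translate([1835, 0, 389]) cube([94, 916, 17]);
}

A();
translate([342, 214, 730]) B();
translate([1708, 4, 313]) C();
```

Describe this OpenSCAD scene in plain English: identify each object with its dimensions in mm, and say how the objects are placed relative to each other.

A is a table with a 1708×924 mm rectangular top, 29 mm thick, top surface at z = 730 mm, supported by four 88×88 mm square legs, each inset 49 mm from the nearest pair of top edges, running from the floor.

B is a bookshelf 1082 mm wide overall, 339 mm deep and 1379 mm tall. The two sides are 21 mm thick vertical panels. 5 horizontal shelves of 20 mm thickness span between the inner faces of the sides; the lowest shelf sits on the floor and shelves are stacked with a clear vertical gap of 298 mm between each pair.

C is a bed frame 2039 mm long (x) by 916 mm wide (y). Four 89×89 mm corner posts, 417 mm tall, at the corners of the footprint. Four rails of 22 mm thickness and 125 mm height run between adjacent posts with their undersides at z = 264 mm, their outer faces flush with the outside of the frame (the two x-running rails run between the posts' inner faces; the two y-running rails run between the posts' inner faces). 16 slats, each 94 mm wide (x) and 17 mm thick, lie across the top of the two x-running rails, running the full 916 mm width of the frame in y; the slats are evenly spaced along x between the inner faces of the end posts with equal gaps (rounded down to the nearest mm) at the −x end and between each pair — any rounding remainder accumulates at the +x end.

The bookshelf is on top of the table. The bed frame is beside the table with their tops flush at z = 730.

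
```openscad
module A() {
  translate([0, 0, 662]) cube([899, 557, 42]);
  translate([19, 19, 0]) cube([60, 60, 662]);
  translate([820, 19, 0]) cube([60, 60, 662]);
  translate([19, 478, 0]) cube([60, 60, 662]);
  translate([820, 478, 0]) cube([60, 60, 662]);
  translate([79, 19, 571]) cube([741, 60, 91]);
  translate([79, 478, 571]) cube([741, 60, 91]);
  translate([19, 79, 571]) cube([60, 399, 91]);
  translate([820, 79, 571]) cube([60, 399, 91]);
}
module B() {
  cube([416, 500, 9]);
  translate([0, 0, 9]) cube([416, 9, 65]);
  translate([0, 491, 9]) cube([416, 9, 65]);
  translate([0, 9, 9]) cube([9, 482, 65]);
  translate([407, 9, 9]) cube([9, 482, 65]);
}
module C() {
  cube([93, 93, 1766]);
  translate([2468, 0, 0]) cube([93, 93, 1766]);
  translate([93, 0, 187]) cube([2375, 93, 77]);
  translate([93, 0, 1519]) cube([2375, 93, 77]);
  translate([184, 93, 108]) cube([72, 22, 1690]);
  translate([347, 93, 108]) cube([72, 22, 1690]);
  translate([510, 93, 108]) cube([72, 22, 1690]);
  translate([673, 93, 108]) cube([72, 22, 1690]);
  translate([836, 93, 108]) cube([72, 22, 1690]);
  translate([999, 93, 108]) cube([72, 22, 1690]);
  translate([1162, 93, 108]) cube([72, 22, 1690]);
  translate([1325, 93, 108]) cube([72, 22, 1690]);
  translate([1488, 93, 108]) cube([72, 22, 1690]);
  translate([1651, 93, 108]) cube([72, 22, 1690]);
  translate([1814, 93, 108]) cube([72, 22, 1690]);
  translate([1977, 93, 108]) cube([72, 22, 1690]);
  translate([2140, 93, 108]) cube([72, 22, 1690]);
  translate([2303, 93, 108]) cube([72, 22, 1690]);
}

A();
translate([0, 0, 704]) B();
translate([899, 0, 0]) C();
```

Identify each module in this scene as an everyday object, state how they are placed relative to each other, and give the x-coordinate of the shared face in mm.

The table's +x face and the fence section's −x face are both at x = 899 mm.

A is a table. B is an open box. C is a fence section. The open box is on top of the table. The fence section is against the table's +x side, with their −y faces flush. The x-coordinate of the shared face is 899 mm.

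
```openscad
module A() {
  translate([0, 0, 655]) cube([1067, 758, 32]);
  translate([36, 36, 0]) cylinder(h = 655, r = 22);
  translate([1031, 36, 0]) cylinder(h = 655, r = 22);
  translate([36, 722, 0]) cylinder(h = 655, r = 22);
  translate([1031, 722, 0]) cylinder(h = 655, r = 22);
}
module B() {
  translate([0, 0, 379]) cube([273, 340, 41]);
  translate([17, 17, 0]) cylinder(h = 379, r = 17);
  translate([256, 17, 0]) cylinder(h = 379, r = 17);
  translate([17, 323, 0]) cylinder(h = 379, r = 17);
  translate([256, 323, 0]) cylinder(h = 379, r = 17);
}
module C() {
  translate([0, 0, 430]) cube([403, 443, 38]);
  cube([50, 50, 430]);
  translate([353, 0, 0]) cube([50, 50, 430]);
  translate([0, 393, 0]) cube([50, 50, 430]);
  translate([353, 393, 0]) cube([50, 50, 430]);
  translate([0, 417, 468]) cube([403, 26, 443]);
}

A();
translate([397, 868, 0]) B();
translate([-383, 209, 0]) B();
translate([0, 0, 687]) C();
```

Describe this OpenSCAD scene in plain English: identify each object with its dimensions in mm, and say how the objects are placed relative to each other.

A is a table with a 1067×758 mm rectangular top, 32 mm thick, top surface at z = 687 mm, supported by four round legs of 44 mm diameter, each leg's bounding box inset 14 mm from the nearest pair of top edges, running from the floor.

B is a four-legged stool. The seat is 273×340 mm, 41 mm thick, top at z = 420 mm. It stands on four round legs, each 34 mm in diameter, from z = 0 to the seat underside, each leg's axis is inset half a diameter from the nearest pair of seat edges (so the leg's bounding box is flush with the corner).

C is a chair: 403×443 mm seat, 38 mm thick, top at z = 468 mm, on four 50 mm square corner legs flush with the seat edges. A 26 mm thick backrest slab spans the full seat width, extending 443 mm above the seat top, its back face flush with the seat's +y edge.

Two stools sit around the table at the +y, −x sides. The chair is on top of the table.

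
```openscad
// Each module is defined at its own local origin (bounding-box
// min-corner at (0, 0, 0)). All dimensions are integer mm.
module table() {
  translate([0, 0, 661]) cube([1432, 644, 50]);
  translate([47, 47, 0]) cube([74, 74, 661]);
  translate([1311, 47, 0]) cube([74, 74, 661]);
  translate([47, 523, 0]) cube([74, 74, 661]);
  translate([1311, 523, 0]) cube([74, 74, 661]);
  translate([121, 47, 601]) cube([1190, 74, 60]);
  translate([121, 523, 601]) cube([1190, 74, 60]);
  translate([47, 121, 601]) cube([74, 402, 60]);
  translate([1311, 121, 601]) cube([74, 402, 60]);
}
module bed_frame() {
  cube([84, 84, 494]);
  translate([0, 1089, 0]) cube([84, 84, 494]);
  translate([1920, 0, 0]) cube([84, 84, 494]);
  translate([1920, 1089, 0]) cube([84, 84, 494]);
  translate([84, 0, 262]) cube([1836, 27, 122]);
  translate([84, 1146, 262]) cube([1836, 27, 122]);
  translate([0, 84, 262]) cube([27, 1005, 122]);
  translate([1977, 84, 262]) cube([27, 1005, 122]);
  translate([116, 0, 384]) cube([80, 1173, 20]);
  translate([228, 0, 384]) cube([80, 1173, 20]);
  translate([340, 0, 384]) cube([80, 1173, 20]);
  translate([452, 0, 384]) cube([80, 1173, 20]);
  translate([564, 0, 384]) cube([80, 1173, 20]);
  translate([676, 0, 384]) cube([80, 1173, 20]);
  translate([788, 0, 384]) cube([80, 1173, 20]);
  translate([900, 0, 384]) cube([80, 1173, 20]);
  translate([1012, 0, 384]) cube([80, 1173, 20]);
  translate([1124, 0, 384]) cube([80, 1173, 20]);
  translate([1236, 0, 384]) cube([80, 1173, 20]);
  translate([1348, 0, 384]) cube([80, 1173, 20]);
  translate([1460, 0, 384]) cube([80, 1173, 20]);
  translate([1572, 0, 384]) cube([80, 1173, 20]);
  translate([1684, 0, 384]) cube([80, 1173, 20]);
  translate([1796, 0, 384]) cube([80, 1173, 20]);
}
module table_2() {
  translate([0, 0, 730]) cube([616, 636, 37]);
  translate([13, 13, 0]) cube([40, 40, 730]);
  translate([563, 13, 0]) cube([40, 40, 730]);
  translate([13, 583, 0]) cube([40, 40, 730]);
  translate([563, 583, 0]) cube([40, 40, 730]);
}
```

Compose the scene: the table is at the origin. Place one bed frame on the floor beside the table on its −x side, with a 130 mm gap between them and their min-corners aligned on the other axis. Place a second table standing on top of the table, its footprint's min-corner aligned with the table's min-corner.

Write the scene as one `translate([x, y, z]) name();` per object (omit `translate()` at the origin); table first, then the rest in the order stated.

table();
translate([-2134, 0, 0]) bed_frame();
translate([0, 0, 711]) table_2();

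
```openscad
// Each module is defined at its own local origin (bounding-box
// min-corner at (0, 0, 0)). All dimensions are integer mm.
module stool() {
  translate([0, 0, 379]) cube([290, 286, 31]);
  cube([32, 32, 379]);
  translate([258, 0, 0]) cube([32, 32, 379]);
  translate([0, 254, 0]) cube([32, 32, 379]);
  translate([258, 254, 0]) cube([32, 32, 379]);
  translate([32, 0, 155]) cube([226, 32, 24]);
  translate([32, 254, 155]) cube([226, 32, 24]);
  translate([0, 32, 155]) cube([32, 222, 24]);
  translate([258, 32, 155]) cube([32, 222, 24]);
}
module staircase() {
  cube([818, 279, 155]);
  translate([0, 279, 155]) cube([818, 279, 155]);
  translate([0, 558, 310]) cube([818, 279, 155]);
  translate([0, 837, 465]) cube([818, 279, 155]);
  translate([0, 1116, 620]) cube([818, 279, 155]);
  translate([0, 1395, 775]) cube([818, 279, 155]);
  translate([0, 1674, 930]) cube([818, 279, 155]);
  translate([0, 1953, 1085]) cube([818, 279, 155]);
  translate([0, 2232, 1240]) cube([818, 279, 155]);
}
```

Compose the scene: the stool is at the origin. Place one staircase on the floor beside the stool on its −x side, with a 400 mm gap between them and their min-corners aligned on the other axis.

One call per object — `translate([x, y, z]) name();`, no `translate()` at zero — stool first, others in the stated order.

stool();
translate([-1218, 0, 0]) staircase();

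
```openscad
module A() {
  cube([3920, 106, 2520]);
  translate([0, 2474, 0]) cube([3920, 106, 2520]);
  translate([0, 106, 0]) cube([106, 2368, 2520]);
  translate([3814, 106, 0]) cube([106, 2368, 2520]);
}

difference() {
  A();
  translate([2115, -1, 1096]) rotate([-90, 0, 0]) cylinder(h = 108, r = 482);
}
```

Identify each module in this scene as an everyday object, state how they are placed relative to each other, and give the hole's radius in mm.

A is a house frame. The house frame has a circular hole through its front wall. The hole's radius is 482 mm.

The subtracted cylinder has r = 482 mm.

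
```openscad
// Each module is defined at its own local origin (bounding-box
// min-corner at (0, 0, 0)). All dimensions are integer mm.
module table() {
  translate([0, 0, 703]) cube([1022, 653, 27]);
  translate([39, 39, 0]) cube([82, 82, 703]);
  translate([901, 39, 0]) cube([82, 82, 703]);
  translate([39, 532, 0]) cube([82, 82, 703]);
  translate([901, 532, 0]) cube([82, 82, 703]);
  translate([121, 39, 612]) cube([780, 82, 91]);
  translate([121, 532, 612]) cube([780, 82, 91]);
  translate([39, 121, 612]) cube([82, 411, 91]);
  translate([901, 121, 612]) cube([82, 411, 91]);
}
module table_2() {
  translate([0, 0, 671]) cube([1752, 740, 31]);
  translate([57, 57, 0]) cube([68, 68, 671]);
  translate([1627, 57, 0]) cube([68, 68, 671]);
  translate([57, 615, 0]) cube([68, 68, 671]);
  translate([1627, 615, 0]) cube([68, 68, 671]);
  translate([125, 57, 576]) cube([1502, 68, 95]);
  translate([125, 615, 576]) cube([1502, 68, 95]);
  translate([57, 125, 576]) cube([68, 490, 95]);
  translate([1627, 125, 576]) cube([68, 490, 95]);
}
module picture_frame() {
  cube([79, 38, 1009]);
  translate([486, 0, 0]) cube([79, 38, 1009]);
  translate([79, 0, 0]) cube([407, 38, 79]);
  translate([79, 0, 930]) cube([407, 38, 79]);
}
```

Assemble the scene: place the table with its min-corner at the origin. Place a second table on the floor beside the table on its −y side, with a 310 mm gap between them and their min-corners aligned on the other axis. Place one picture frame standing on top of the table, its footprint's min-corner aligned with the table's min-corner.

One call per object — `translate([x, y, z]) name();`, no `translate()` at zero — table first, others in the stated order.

table();
translate([0, -1050, 0]) table_2();
translate([0, 0, 730]) picture_frame();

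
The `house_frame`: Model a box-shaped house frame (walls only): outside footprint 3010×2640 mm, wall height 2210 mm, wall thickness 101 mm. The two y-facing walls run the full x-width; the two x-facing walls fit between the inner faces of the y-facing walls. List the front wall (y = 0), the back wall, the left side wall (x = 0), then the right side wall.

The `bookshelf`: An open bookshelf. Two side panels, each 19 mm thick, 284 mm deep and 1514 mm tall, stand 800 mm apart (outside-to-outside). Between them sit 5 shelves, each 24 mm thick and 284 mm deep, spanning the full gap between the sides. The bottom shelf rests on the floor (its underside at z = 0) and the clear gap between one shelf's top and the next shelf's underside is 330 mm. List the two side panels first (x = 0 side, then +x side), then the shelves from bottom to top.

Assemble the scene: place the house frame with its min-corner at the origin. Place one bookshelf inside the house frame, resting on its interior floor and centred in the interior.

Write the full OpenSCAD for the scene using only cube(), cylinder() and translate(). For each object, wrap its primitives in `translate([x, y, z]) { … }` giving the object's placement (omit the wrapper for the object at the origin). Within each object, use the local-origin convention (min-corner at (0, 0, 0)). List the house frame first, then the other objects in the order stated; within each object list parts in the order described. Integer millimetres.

cube([3010, 101, 2210]);
translate([0, 2539, 0]) cube([3010, 101, 2210]);
translate([0, 101, 0]) cube([101, 2438, 2210]);
translate([2909, 101, 0]) cube([101, 2438, 2210]);
translate([1105, 1178, 0]) {
  cube([19, 284, 1514]);
  translate([781, 0, 0]) cube([19, 284, 1514]);
  translate([19, 0, 0]) cube([762, 284, 24]);
  translate([19, 0, 354]) cube([762, 284, 24]);
  translate([19, 0, 708]) cube([762, 284, 24]);
  translate([19, 0, 1062]) cube([762, 284, 24]);
  translate([19, 0, 1416]) cube([762, 284, 24]);
}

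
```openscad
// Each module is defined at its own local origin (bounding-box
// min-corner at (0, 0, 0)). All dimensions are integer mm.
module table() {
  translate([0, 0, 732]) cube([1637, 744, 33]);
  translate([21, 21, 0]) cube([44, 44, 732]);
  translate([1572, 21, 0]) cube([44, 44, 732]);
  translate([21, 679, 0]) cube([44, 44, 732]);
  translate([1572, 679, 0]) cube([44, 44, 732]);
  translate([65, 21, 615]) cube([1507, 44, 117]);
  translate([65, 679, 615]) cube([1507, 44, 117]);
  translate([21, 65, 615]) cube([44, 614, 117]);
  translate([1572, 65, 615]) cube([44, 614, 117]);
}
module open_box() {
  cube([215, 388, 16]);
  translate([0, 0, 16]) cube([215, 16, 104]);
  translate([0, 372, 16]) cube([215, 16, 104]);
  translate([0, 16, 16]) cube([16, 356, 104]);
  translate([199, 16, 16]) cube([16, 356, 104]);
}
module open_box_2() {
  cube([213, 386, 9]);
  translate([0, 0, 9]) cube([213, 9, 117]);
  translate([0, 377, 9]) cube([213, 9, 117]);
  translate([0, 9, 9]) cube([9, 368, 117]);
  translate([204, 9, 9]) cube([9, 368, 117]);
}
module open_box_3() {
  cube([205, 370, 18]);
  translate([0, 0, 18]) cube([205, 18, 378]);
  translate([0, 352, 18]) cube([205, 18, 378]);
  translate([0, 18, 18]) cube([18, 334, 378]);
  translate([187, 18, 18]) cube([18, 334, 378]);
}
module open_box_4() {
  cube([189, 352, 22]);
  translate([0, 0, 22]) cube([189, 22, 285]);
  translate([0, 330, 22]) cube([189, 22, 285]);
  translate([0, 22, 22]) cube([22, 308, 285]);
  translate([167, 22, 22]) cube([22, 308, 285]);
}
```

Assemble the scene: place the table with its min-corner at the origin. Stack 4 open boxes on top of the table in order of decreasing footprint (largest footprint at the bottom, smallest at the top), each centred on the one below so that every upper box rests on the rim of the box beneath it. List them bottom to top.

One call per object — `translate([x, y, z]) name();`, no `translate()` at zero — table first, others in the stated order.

table();
translate([711, 178, 765]) open_box();
translate([712, 179, 885]) open_box_2();
translate([716, 187, 1011]) open_box_3();
translate([724, 196, 1407]) open_box_4();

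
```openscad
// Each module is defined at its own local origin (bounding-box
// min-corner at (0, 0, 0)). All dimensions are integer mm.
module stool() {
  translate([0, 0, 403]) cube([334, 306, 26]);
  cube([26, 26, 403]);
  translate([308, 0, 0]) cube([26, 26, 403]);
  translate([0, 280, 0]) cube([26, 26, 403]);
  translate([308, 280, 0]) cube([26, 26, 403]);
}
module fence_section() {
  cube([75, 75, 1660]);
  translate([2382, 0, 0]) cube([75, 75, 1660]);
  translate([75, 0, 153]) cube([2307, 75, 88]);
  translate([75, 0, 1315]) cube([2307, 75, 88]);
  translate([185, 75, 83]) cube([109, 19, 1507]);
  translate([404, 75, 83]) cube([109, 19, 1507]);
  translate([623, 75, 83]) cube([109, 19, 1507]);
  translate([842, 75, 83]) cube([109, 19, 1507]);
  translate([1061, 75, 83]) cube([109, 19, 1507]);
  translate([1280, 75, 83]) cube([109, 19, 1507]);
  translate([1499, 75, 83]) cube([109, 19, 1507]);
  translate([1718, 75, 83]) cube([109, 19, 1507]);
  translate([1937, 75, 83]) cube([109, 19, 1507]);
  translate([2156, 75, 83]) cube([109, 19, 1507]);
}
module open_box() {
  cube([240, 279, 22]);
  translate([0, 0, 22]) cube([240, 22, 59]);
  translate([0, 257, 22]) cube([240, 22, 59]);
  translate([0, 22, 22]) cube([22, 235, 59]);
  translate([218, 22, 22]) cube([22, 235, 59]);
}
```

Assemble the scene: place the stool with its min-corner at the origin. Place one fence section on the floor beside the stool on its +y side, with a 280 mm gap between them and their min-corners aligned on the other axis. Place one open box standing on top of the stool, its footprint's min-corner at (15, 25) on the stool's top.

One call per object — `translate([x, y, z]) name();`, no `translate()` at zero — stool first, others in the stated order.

stool();
translate([0, 586, 0]) fence_section();
translate([15, 25, 429]) open_box();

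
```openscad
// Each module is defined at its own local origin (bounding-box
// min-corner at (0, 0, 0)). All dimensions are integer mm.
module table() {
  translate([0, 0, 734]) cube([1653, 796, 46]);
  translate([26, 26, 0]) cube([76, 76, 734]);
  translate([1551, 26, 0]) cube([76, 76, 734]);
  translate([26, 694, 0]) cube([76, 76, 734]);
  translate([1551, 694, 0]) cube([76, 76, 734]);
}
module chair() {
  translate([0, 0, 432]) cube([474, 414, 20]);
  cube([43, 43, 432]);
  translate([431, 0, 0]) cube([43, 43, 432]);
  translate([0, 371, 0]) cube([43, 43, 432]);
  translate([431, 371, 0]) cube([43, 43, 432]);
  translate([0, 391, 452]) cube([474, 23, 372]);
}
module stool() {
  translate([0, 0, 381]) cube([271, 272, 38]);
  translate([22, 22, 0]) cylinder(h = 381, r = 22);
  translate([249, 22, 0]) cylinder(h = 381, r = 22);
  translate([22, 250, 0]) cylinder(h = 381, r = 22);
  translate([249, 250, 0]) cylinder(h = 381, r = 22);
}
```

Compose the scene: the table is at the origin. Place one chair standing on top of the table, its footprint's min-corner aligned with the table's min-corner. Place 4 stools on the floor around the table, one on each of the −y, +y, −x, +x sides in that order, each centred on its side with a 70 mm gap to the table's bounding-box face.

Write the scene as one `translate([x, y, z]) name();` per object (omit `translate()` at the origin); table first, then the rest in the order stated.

table();
translate([0, 0, 780]) chair();
translate([691, -342, 0]) stool();
translate([691, 866, 0]) stool();
translate([-341, 262, 0]) stool();
translate([1723, 262, 0]) stool();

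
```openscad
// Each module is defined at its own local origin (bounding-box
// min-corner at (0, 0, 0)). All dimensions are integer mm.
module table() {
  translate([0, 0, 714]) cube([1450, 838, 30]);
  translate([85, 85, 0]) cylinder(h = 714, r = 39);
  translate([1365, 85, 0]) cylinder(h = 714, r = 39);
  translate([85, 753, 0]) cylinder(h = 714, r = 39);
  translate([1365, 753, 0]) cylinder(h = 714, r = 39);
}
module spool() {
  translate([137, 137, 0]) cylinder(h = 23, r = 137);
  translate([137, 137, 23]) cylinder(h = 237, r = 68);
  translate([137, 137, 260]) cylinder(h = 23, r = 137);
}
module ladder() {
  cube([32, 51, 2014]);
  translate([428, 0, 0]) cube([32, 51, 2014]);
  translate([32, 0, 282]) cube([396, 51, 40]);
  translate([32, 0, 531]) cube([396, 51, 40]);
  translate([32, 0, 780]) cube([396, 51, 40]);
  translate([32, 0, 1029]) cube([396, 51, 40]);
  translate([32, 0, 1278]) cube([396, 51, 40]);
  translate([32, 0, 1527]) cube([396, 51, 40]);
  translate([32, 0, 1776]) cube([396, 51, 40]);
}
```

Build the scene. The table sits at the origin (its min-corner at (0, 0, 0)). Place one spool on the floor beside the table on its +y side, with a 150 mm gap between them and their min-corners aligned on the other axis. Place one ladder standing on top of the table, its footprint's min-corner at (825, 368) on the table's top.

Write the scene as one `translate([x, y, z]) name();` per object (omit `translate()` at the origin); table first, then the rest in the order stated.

table();
translate([0, 988, 0]) spool();
translate([825, 368, 744]) ladder();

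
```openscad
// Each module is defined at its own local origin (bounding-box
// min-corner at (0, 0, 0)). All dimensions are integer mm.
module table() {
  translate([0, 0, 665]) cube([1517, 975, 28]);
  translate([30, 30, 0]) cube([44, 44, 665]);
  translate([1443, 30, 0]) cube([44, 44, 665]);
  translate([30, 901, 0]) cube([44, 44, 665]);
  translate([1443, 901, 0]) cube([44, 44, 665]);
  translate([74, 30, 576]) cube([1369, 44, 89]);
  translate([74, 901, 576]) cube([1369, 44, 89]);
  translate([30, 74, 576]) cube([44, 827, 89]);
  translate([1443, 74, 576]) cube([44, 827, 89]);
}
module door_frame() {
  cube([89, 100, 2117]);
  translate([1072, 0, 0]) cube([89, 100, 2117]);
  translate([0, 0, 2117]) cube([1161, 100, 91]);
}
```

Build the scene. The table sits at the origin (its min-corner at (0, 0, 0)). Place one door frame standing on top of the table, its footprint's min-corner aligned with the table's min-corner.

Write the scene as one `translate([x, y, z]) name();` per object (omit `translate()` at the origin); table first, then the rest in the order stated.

table();
translate([0, 0, 693]) door_frame();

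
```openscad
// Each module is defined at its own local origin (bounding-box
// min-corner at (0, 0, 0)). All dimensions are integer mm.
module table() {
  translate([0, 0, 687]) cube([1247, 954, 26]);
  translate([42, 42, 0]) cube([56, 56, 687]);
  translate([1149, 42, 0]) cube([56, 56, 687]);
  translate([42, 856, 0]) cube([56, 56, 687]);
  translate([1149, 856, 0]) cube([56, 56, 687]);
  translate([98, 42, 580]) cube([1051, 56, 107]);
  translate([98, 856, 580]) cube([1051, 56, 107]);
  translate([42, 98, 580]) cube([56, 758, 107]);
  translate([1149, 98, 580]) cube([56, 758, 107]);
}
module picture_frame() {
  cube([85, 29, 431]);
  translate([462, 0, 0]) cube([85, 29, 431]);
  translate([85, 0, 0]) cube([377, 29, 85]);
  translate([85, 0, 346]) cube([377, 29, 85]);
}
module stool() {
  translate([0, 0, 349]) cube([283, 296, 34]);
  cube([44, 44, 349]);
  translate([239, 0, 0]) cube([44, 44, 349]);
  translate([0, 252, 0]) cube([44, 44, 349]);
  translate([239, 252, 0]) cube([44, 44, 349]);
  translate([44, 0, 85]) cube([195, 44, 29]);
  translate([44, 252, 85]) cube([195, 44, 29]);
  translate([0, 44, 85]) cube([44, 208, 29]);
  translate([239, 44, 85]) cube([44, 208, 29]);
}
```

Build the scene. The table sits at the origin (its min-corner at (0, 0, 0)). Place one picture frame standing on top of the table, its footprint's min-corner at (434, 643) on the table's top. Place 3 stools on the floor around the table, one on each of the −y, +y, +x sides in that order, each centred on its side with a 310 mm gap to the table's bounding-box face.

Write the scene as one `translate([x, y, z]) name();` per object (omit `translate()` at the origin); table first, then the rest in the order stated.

table();
translate([434, 643, 713]) picture_frame();
translate([482, -606, 0]) stool();
translate([482, 1264, 0]) stool();
translate([1557, 329, 0]) stool();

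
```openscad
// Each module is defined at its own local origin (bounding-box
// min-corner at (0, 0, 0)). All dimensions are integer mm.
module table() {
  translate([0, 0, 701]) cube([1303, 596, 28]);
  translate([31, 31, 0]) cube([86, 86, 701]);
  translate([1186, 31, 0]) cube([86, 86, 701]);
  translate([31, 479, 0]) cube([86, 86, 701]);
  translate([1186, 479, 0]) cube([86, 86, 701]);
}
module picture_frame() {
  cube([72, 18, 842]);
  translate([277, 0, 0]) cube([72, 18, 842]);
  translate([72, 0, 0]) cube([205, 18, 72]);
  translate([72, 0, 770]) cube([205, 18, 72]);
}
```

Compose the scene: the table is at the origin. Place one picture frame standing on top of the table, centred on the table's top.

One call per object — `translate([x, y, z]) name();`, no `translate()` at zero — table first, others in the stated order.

table();
translate([477, 289, 729]) picture_frame();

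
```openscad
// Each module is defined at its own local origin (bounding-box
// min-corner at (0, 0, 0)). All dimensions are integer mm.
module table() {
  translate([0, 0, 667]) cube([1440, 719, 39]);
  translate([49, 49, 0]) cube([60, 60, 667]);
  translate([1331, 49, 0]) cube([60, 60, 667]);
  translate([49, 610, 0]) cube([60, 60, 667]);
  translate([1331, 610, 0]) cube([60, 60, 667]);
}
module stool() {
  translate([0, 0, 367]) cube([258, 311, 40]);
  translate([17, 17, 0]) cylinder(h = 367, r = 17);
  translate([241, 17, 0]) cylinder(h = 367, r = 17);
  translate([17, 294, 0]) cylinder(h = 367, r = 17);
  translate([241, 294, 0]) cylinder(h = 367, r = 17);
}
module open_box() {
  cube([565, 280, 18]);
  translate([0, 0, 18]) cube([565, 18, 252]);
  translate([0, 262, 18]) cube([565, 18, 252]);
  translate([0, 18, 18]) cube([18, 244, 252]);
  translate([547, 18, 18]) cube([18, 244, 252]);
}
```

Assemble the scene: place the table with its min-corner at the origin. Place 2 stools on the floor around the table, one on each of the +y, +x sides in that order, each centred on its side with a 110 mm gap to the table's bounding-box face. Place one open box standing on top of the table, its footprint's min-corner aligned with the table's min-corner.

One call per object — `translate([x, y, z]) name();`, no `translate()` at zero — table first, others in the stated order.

table();
translate([591, 829, 0]) stool();
translate([1550, 204, 0]) stool();
translate([0, 0, 706]) open_box();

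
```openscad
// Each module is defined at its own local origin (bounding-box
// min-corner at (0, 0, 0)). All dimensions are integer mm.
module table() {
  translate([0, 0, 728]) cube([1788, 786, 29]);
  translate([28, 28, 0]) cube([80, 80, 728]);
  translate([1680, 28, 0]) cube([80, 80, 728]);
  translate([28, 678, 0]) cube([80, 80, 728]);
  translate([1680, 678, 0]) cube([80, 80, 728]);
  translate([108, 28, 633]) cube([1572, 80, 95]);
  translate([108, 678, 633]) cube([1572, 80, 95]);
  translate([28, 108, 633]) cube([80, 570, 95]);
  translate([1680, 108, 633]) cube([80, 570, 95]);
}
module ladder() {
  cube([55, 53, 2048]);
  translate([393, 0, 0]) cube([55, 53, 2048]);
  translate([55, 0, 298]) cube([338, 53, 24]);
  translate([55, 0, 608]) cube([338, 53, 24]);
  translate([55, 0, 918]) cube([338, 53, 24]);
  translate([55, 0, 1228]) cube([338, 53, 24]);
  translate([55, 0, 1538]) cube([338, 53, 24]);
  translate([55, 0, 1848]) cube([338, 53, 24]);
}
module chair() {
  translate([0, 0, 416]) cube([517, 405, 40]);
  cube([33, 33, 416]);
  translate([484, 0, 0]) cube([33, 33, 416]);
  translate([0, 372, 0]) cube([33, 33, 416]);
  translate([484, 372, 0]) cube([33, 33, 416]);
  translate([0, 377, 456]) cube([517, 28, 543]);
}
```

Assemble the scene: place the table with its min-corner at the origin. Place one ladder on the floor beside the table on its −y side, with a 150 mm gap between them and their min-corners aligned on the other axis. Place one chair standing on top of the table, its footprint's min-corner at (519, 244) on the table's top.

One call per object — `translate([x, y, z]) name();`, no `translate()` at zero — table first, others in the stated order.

table();
translate([0, -203, 0]) ladder();
translate([519, 244, 757]) chair();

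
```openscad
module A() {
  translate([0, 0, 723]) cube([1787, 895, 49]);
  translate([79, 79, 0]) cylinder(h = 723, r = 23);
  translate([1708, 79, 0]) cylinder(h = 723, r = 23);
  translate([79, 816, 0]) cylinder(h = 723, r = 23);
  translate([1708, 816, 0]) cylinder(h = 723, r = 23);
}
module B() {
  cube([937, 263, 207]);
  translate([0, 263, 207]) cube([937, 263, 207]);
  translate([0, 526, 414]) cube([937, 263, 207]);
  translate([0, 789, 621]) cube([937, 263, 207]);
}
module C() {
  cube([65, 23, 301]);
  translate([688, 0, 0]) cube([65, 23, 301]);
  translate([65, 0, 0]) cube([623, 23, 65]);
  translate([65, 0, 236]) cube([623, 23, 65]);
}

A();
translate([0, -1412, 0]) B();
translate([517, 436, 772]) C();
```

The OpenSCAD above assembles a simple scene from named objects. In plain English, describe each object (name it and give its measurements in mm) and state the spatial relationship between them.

A is a table: top 1787 mm (x) × 895 mm (y), 49 mm thick, upper face at z = 772 mm, on four round legs of 46 mm diameter, each leg's bounding box inset 56 mm from the nearest pair of top edges, running from z = 0 to the bottom of the top.

B is a straight staircase of 4 solid steps. Each step is 937 mm wide (x), 263 mm deep (y, the going) and 207 mm tall (the rise). The first step rests on the floor; each subsequent step sits one going further in +y and one rise higher in +z, directly behind and above the previous step with no overlap.

C is a rectangular picture frame lying in the x–z plane (depth along y). The opening is 623 mm wide (x) by 171 mm tall (z), surrounded by a border 65 mm wide on all four sides. The frame is 23 mm deep and is made of two full-height vertical stiles with two horizontal rails fitted between them.

The staircase is on the floor beside the table on its −y side. The picture frame is on top of the table, centred.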